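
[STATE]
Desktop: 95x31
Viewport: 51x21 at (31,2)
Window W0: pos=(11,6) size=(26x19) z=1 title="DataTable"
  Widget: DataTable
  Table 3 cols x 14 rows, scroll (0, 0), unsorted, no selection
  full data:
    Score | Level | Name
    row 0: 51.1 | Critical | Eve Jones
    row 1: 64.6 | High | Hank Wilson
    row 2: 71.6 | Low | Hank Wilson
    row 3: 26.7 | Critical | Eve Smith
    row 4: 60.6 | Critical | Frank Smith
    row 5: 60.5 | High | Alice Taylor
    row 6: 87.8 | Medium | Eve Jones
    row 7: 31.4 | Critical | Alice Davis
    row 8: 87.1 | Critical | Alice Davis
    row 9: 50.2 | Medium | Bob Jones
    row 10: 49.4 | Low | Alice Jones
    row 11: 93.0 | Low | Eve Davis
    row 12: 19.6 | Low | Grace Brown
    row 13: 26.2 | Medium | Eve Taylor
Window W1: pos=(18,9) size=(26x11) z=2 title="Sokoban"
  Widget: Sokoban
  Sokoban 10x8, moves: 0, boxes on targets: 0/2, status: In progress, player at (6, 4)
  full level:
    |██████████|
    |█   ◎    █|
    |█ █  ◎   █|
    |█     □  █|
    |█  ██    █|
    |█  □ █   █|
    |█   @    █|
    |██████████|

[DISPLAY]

                                                   
                                                   
                                                   
                                                   
━━━━━┓                                             
     ┃                                             
─────┨                                             
━━━━━━━━━━━━┓                                      
            ┃                                      
────────────┨                                      
            ┃                                      
            ┃                                      
            ┃                                      
            ┃                                      
            ┃                                      
            ┃                                      
            ┃                                      
━━━━━━━━━━━━┛                                      
Jones┃                                             
e Jon┃                                             
Davis┃                                             


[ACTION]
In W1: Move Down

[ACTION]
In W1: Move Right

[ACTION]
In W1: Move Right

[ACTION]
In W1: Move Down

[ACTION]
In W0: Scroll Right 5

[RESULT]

                                                   
                                                   
                                                   
                                                   
━━━━━┓                                             
     ┃                                             
─────┨                                             
━━━━━━━━━━━━┓                                      
            ┃                                      
────────────┨                                      
            ┃                                      
            ┃                                      
            ┃                                      
            ┃                                      
            ┃                                      
            ┃                                      
            ┃                                      
━━━━━━━━━━━━┛                                      
es   ┃                                             
ones ┃                                             
is   ┃                                             


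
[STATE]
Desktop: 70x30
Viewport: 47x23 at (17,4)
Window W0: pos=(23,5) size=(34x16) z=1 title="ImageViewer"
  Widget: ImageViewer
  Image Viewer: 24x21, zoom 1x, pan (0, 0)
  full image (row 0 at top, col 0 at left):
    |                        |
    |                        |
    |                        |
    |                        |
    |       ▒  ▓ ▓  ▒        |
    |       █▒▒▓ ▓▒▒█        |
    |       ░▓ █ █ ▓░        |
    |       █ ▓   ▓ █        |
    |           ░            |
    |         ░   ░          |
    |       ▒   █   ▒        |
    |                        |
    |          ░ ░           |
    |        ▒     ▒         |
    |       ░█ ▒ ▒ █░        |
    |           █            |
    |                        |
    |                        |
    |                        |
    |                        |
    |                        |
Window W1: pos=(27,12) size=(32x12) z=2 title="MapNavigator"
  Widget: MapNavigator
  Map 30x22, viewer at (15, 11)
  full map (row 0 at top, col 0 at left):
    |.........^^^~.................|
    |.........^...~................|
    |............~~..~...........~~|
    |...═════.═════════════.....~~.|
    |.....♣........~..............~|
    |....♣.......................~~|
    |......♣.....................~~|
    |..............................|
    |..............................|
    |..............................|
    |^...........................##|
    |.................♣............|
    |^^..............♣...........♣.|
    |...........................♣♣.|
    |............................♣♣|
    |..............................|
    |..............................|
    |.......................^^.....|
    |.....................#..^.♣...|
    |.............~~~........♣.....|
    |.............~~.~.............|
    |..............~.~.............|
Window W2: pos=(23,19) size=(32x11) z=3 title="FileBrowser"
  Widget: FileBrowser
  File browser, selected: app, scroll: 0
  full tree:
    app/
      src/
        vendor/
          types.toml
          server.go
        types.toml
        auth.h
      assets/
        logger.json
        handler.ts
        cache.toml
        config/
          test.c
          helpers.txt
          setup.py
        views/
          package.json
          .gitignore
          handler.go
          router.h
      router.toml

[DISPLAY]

                                               
      ┏━━━━━━━━━━━━━━━━━━━━━━━━━━━━━━━━┓       
      ┃ ImageViewer                    ┃       
      ┠────────────────────────────────┨       
      ┃                                ┃       
      ┃                                ┃       
      ┃                                ┃       
      ┃                                ┃       
      ┃   ┏━━━━━━━━━━━━━━━━━━━━━━━━━━━━━━┓     
      ┃   ┃ MapNavigator                 ┃     
      ┃   ┠──────────────────────────────┨     
      ┃   ┃..............................┃     
      ┃   ┃..............................┃     
      ┃   ┃..............................┃     
      ┃   ┃^...........................##┃     
      ┏━━━━━━━━━━━━━━━━━━━━━━━━━━━━━━┓...┃     
      ┃ FileBrowser                  ┃.♣.┃     
      ┠──────────────────────────────┨♣♣.┃     
      ┃> [-] app/                    ┃.♣♣┃     
      ┃    [+] src/                  ┃━━━┛     
      ┃    [+] assets/               ┃         
      ┃    router.toml               ┃         
      ┃                              ┃         


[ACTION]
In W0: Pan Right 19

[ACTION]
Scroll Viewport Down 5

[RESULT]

      ┠────────────────────────────────┨       
      ┃                                ┃       
      ┃                                ┃       
      ┃                                ┃       
      ┃                                ┃       
      ┃   ┏━━━━━━━━━━━━━━━━━━━━━━━━━━━━━━┓     
      ┃   ┃ MapNavigator                 ┃     
      ┃   ┠──────────────────────────────┨     
      ┃   ┃..............................┃     
      ┃   ┃..............................┃     
      ┃   ┃..............................┃     
      ┃   ┃^...........................##┃     
      ┏━━━━━━━━━━━━━━━━━━━━━━━━━━━━━━┓...┃     
      ┃ FileBrowser                  ┃.♣.┃     
      ┠──────────────────────────────┨♣♣.┃     
      ┃> [-] app/                    ┃.♣♣┃     
      ┃    [+] src/                  ┃━━━┛     
      ┃    [+] assets/               ┃         
      ┃    router.toml               ┃         
      ┃                              ┃         
      ┃                              ┃         
      ┃                              ┃         
      ┗━━━━━━━━━━━━━━━━━━━━━━━━━━━━━━┛         


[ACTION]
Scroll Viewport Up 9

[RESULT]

                                               
                                               
                                               
                                               
                                               
      ┏━━━━━━━━━━━━━━━━━━━━━━━━━━━━━━━━┓       
      ┃ ImageViewer                    ┃       
      ┠────────────────────────────────┨       
      ┃                                ┃       
      ┃                                ┃       
      ┃                                ┃       
      ┃                                ┃       
      ┃   ┏━━━━━━━━━━━━━━━━━━━━━━━━━━━━━━┓     
      ┃   ┃ MapNavigator                 ┃     
      ┃   ┠──────────────────────────────┨     
      ┃   ┃..............................┃     
      ┃   ┃..............................┃     
      ┃   ┃..............................┃     
      ┃   ┃^...........................##┃     
      ┏━━━━━━━━━━━━━━━━━━━━━━━━━━━━━━┓...┃     
      ┃ FileBrowser                  ┃.♣.┃     
      ┠──────────────────────────────┨♣♣.┃     
      ┃> [-] app/                    ┃.♣♣┃     


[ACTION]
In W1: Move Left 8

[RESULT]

                                               
                                               
                                               
                                               
                                               
      ┏━━━━━━━━━━━━━━━━━━━━━━━━━━━━━━━━┓       
      ┃ ImageViewer                    ┃       
      ┠────────────────────────────────┨       
      ┃                                ┃       
      ┃                                ┃       
      ┃                                ┃       
      ┃                                ┃       
      ┃   ┏━━━━━━━━━━━━━━━━━━━━━━━━━━━━━━┓     
      ┃   ┃ MapNavigator                 ┃     
      ┃   ┠──────────────────────────────┨     
      ┃   ┃        ......................┃     
      ┃   ┃        ......................┃     
      ┃   ┃        ......................┃     
      ┃   ┃        ^.....................┃     
      ┏━━━━━━━━━━━━━━━━━━━━━━━━━━━━━━┓...┃     
      ┃ FileBrowser                  ┃...┃     
      ┠──────────────────────────────┨...┃     
      ┃> [-] app/                    ┃...┃     


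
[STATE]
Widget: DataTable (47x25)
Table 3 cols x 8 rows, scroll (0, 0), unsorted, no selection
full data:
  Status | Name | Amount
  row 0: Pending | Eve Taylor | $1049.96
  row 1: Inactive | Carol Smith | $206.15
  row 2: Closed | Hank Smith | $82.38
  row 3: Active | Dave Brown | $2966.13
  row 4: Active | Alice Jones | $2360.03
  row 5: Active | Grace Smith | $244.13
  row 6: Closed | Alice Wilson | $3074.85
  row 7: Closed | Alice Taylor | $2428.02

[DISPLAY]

Status  │Name        │Amount                   
────────┼────────────┼────────                 
Pending │Eve Taylor  │$1049.96                 
Inactive│Carol Smith │$206.15                  
Closed  │Hank Smith  │$82.38                   
Active  │Dave Brown  │$2966.13                 
Active  │Alice Jones │$2360.03                 
Active  │Grace Smith │$244.13                  
Closed  │Alice Wilson│$3074.85                 
Closed  │Alice Taylor│$2428.02                 
                                               
                                               
                                               
                                               
                                               
                                               
                                               
                                               
                                               
                                               
                                               
                                               
                                               
                                               
                                               


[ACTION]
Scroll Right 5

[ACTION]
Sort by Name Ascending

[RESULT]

Status  │Name       ▲│Amount                   
────────┼────────────┼────────                 
Active  │Alice Jones │$2360.03                 
Closed  │Alice Taylor│$2428.02                 
Closed  │Alice Wilson│$3074.85                 
Inactive│Carol Smith │$206.15                  
Active  │Dave Brown  │$2966.13                 
Pending │Eve Taylor  │$1049.96                 
Active  │Grace Smith │$244.13                  
Closed  │Hank Smith  │$82.38                   
                                               
                                               
                                               
                                               
                                               
                                               
                                               
                                               
                                               
                                               
                                               
                                               
                                               
                                               
                                               


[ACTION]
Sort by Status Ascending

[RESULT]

Status ▲│Name        │Amount                   
────────┼────────────┼────────                 
Active  │Alice Jones │$2360.03                 
Active  │Dave Brown  │$2966.13                 
Active  │Grace Smith │$244.13                  
Closed  │Alice Taylor│$2428.02                 
Closed  │Alice Wilson│$3074.85                 
Closed  │Hank Smith  │$82.38                   
Inactive│Carol Smith │$206.15                  
Pending │Eve Taylor  │$1049.96                 
                                               
                                               
                                               
                                               
                                               
                                               
                                               
                                               
                                               
                                               
                                               
                                               
                                               
                                               
                                               


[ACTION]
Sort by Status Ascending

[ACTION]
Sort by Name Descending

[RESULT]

Status  │Name       ▼│Amount                   
────────┼────────────┼────────                 
Closed  │Hank Smith  │$82.38                   
Active  │Grace Smith │$244.13                  
Pending │Eve Taylor  │$1049.96                 
Active  │Dave Brown  │$2966.13                 
Inactive│Carol Smith │$206.15                  
Closed  │Alice Wilson│$3074.85                 
Closed  │Alice Taylor│$2428.02                 
Active  │Alice Jones │$2360.03                 
                                               
                                               
                                               
                                               
                                               
                                               
                                               
                                               
                                               
                                               
                                               
                                               
                                               
                                               
                                               


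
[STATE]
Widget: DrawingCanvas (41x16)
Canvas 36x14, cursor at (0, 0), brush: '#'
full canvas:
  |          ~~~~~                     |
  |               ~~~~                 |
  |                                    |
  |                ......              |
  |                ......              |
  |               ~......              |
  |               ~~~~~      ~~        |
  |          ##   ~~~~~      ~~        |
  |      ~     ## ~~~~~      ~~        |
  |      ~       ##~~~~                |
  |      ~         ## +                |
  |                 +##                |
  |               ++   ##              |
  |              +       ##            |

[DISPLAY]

+         ~~~~~                          
               ~~~~                      
                                         
                ......                   
                ......                   
               ~......                   
               ~~~~~      ~~             
          ##   ~~~~~      ~~             
      ~     ## ~~~~~      ~~             
      ~       ##~~~~                     
      ~         ## +                     
                 +##                     
               ++   ##                   
              +       ##                 
                                         
                                         


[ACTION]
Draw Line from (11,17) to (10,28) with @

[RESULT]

+         ~~~~~                          
               ~~~~                      
                                         
                ......                   
                ......                   
               ~......                   
               ~~~~~      ~~             
          ##   ~~~~~      ~~             
      ~     ## ~~~~~      ~~             
      ~       ##~~~~                     
      ~         ## +   @@@@@@            
                 @@@@@@                  
               ++   ##                   
              +       ##                 
                                         
                                         


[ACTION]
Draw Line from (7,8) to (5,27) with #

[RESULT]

+         ~~~~~                          
               ~~~~                      
                                         
                ......                   
                ......                   
               ~...... #####             
             ##########   ~~             
        #####  ~~~~~      ~~             
      ~     ## ~~~~~      ~~             
      ~       ##~~~~                     
      ~         ## +   @@@@@@            
                 @@@@@@                  
               ++   ##                   
              +       ##                 
                                         
                                         


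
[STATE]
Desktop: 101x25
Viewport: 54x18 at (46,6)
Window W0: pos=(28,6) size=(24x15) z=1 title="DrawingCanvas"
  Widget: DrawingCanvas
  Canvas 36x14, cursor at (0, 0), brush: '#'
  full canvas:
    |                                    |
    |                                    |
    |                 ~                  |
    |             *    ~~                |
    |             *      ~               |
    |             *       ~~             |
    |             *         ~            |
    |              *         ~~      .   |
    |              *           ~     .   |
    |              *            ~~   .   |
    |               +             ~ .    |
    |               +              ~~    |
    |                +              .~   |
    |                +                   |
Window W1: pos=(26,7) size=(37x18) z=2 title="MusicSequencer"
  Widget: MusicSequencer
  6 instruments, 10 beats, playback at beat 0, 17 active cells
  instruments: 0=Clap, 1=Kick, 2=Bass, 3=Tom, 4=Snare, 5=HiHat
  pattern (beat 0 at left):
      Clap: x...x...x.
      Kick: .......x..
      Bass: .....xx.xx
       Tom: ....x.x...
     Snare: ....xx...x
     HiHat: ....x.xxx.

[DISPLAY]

━━━━━┓                                                
━━━━━━━━━━━━━━━━┓                                     
                ┃                                     
────────────────┨                                     
                ┃                                     
                ┃                                     
                ┃                                     
                ┃                                     
                ┃                                     
                ┃                                     
                ┃                                     
                ┃                                     
                ┃                                     
                ┃                                     
                ┃                                     
                ┃                                     
                ┃                                     
                ┃                                     


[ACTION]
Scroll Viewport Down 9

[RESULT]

━━━━━━━━━━━━━━━━┓                                     
                ┃                                     
────────────────┨                                     
                ┃                                     
                ┃                                     
                ┃                                     
                ┃                                     
                ┃                                     
                ┃                                     
                ┃                                     
                ┃                                     
                ┃                                     
                ┃                                     
                ┃                                     
                ┃                                     
                ┃                                     
                ┃                                     
━━━━━━━━━━━━━━━━┛                                     


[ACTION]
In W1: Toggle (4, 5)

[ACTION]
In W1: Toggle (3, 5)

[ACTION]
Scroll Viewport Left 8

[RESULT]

━━━━━━━━━━━━━━━━━━━━━━━━┓                             
ncer                    ┃                             
────────────────────────┨                             
56789                   ┃                             
···█·                   ┃                             
··█··                   ┃                             
██·██                   ┃                             
██···                   ┃                             
····█                   ┃                             
·███·                   ┃                             
                        ┃                             
                        ┃                             
                        ┃                             
                        ┃                             
                        ┃                             
                        ┃                             
                        ┃                             
━━━━━━━━━━━━━━━━━━━━━━━━┛                             


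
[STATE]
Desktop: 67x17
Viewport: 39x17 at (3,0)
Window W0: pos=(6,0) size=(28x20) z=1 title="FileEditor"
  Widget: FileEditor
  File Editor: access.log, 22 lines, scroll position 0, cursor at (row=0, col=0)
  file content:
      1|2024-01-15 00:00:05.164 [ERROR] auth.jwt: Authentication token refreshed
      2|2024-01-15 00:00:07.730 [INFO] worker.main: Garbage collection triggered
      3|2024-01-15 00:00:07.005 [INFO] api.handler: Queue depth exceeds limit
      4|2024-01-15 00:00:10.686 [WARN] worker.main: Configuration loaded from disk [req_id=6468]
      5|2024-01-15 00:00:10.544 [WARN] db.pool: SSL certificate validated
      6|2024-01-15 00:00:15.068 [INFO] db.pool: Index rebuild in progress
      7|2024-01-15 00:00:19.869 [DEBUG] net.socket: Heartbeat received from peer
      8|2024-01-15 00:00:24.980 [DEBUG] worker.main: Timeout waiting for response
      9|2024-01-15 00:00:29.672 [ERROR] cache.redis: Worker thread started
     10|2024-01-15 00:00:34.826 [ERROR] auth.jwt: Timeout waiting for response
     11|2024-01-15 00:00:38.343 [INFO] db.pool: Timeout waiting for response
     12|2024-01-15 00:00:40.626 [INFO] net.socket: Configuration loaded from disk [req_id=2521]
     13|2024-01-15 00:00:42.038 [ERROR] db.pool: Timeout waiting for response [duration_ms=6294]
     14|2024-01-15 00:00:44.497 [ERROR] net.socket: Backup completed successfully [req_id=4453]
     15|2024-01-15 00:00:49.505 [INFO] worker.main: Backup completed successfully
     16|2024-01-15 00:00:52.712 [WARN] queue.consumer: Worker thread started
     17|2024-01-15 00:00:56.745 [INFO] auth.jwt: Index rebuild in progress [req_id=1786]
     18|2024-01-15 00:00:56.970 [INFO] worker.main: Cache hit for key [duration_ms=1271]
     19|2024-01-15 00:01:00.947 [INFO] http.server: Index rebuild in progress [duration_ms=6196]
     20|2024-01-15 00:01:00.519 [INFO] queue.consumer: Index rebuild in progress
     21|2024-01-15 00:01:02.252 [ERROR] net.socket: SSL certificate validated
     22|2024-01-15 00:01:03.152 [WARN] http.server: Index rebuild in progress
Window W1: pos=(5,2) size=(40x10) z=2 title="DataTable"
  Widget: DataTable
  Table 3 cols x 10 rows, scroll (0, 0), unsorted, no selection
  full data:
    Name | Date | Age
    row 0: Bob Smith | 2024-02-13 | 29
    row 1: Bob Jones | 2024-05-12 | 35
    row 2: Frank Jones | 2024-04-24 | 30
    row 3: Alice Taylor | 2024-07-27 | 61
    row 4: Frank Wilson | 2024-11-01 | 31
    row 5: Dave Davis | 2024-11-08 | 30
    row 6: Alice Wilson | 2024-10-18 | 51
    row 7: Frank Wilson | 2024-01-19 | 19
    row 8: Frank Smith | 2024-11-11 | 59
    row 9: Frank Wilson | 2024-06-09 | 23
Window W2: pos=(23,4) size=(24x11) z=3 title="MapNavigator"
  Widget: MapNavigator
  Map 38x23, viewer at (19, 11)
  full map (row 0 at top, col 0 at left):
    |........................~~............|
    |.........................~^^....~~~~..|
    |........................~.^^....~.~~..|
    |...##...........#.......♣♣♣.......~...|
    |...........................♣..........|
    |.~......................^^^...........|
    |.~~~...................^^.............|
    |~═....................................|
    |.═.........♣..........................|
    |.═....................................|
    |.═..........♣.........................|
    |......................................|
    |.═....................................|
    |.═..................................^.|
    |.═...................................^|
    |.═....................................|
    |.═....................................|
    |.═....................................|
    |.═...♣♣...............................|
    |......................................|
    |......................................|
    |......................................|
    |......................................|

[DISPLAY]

   ┏━━━━━━━━━━━━━━━━━━━━━━━━━━┓        
   ┃ FileEditor               ┃        
  ┏━━━━━━━━━━━━━━━━━━━━━━━━━━━━━━━━━━━━
  ┃ DataTable                          
  ┠─────────────────┏━━━━━━━━━━━━━━━━━━
  ┃Name        │Date┃ MapNavigator     
  ┃────────────┼────┠──────────────────
  ┃Bob Smith   │2024┃...♣..............
  ┃Bob Jones   │2024┃..................
  ┃Frank Jones │2024┃....♣.............
  ┃Alice Taylor│2024┃...........@......
  ┗━━━━━━━━━━━━━━━━━┃..................
   ┃2024-01-15 00:00┃..................
   ┃2024-01-15 00:00┃..................
   ┃2024-01-15 00:00┗━━━━━━━━━━━━━━━━━━
   ┃2024-01-15 00:00:42.038 [░┃        
   ┃2024-01-15 00:00:44.497 [░┃        


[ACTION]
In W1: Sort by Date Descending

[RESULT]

   ┏━━━━━━━━━━━━━━━━━━━━━━━━━━┓        
   ┃ FileEditor               ┃        
  ┏━━━━━━━━━━━━━━━━━━━━━━━━━━━━━━━━━━━━
  ┃ DataTable                          
  ┠─────────────────┏━━━━━━━━━━━━━━━━━━
  ┃Name        │Date┃ MapNavigator     
  ┃────────────┼────┠──────────────────
  ┃Frank Smith │2024┃...♣..............
  ┃Dave Davis  │2024┃..................
  ┃Frank Wilson│2024┃....♣.............
  ┃Alice Wilson│2024┃...........@......
  ┗━━━━━━━━━━━━━━━━━┃..................
   ┃2024-01-15 00:00┃..................
   ┃2024-01-15 00:00┃..................
   ┃2024-01-15 00:00┗━━━━━━━━━━━━━━━━━━
   ┃2024-01-15 00:00:42.038 [░┃        
   ┃2024-01-15 00:00:44.497 [░┃        


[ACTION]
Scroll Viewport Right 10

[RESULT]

━━━━━━━━━━━━━━━━━━━━┓                  
ditor               ┃                  
━━━━━━━━━━━━━━━━━━━━━━━━━━━━━━━┓       
ble                            ┃       
──────────┏━━━━━━━━━━━━━━━━━━━━━━┓     
     │Date┃ MapNavigator         ┃     
─────┼────┠──────────────────────┨     
mith │2024┃...♣..................┃     
vis  │2024┃......................┃     
ilson│2024┃....♣.................┃     
ilson│2024┃...........@..........┃     
━━━━━━━━━━┃......................┃     
1-15 00:00┃......................┃     
1-15 00:00┃......................┃     
1-15 00:00┗━━━━━━━━━━━━━━━━━━━━━━┛     
1-15 00:00:42.038 [░┃                  
1-15 00:00:44.497 [░┃                  


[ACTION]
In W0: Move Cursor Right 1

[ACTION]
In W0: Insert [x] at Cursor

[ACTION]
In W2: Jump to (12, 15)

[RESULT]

━━━━━━━━━━━━━━━━━━━━┓                  
ditor               ┃                  
━━━━━━━━━━━━━━━━━━━━━━━━━━━━━━━┓       
ble                            ┃       
──────────┏━━━━━━━━━━━━━━━━━━━━━━┓     
     │Date┃ MapNavigator         ┃     
─────┼────┠──────────────────────┨     
mith │2024┃═.....................┃     
vis  │2024┃═.....................┃     
ilson│2024┃═.....................┃     
ilson│2024┃═..........@..........┃     
━━━━━━━━━━┃═.....................┃     
1-15 00:00┃═.....................┃     
1-15 00:00┃═...♣♣................┃     
1-15 00:00┗━━━━━━━━━━━━━━━━━━━━━━┛     
1-15 00:00:42.038 [░┃                  
1-15 00:00:44.497 [░┃                  


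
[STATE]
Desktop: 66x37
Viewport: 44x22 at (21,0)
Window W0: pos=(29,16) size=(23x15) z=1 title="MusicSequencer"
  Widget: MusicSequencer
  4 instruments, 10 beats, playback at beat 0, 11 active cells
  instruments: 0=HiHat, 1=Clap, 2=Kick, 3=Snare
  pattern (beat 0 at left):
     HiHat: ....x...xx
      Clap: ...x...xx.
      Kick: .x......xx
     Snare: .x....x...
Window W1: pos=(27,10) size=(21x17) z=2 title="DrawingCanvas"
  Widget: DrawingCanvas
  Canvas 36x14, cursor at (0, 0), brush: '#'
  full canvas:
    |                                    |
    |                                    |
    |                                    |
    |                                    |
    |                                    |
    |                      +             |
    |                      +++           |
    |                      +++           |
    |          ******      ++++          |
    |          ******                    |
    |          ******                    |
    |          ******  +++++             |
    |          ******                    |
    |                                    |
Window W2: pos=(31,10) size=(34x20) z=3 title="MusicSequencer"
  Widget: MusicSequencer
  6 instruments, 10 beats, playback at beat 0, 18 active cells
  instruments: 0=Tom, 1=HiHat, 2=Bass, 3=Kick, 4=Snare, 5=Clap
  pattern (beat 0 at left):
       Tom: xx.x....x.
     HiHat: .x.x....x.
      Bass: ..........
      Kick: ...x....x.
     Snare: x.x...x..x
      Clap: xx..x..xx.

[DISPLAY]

                                            
                                            
                                            
                                            
                                            
                                            
                                            
                                            
                                            
                                            
      ┏━━━┏━━━━━━━━━━━━━━━━━━━━━━━━━━━━━━━━┓
      ┃ Dr┃ MusicSequencer                 ┃
      ┠───┠────────────────────────────────┨
      ┃+  ┃      ▼123456789                ┃
      ┃   ┃   Tom██·█····█·                ┃
      ┃   ┃ HiHat·█·█····█·                ┃
      ┃   ┃  Bass··········                ┃
      ┃   ┃  Kick···█····█·                ┃
      ┃   ┃ Snare█·█···█··█                ┃
      ┃   ┃  Clap██··█··██·                ┃
      ┃   ┃                                ┃
      ┃   ┃                                ┃


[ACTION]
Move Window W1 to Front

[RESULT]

                                            
                                            
                                            
                                            
                                            
                                            
                                            
                                            
                                            
                                            
      ┏━━━━━━━━━━━━━━━━━━━┓━━━━━━━━━━━━━━━━┓
      ┃ DrawingCanvas     ┃                ┃
      ┠───────────────────┨────────────────┨
      ┃+                  ┃                ┃
      ┃                   ┃                ┃
      ┃                   ┃                ┃
      ┃                   ┃                ┃
      ┃                   ┃                ┃
      ┃                   ┃                ┃
      ┃                   ┃                ┃
      ┃                   ┃                ┃
      ┃          ******   ┃                ┃


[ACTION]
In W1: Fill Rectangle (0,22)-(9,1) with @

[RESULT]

                                            
                                            
                                            
                                            
                                            
                                            
                                            
                                            
                                            
                                            
      ┏━━━━━━━━━━━━━━━━━━━┓━━━━━━━━━━━━━━━━┓
      ┃ DrawingCanvas     ┃                ┃
      ┠───────────────────┨────────────────┨
      ┃+@@@@@@@@@@@@@@@@@@┃                ┃
      ┃ @@@@@@@@@@@@@@@@@@┃                ┃
      ┃ @@@@@@@@@@@@@@@@@@┃                ┃
      ┃ @@@@@@@@@@@@@@@@@@┃                ┃
      ┃ @@@@@@@@@@@@@@@@@@┃                ┃
      ┃ @@@@@@@@@@@@@@@@@@┃                ┃
      ┃ @@@@@@@@@@@@@@@@@@┃                ┃
      ┃ @@@@@@@@@@@@@@@@@@┃                ┃
      ┃ @@@@@@@@@@@@@@@@@@┃                ┃


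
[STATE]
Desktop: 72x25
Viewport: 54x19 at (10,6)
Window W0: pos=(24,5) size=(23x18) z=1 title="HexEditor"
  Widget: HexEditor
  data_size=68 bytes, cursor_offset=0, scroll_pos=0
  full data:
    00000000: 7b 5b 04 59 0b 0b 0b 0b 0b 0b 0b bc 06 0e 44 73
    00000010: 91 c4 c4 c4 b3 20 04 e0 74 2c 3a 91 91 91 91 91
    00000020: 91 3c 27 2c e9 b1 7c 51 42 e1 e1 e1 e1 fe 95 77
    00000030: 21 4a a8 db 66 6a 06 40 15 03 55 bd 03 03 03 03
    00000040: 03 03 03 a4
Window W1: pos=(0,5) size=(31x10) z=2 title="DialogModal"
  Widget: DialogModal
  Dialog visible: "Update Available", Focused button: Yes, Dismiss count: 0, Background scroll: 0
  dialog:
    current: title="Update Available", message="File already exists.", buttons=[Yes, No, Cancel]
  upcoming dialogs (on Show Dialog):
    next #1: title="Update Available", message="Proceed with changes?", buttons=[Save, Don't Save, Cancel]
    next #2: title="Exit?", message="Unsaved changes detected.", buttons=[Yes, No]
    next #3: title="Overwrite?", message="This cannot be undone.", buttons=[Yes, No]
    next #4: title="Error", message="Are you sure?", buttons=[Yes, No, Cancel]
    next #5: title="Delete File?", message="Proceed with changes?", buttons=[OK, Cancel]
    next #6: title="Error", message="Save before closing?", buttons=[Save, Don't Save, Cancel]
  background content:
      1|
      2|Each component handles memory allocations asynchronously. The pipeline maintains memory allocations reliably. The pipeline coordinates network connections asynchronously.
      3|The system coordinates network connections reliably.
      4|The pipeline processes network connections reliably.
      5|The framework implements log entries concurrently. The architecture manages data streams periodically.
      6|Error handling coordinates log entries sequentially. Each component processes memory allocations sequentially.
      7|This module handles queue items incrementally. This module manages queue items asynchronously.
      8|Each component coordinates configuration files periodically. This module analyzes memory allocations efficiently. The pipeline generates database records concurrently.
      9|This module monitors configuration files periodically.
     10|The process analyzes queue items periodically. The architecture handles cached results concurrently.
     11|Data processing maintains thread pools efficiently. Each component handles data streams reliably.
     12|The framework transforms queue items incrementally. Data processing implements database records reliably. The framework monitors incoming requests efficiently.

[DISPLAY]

dal                 ┃itor           ┃                 
────────────────────┨───────────────┨                 
────────────────┐   ┃00  7B 5b 04 59┃                 
ate Available   │ory┃10  91 c4 c4 c4┃                 
already exists. │wor┃20  91 3c 27 2c┃                 
  No   Cancel   │wor┃30  21 4a a8 db┃                 
────────────────┘og ┃40  03 03 03 a4┃                 
dling coordinates lo┃               ┃                 
━━━━━━━━━━━━━━━━━━━━┛               ┃                 
              ┃                     ┃                 
              ┃                     ┃                 
              ┃                     ┃                 
              ┃                     ┃                 
              ┃                     ┃                 
              ┃                     ┃                 
              ┃                     ┃                 
              ┗━━━━━━━━━━━━━━━━━━━━━┛                 
                                                      
                                                      


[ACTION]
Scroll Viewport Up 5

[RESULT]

                                                      
                                                      
                                                      
                                                      
━━━━━━━━━━━━━━━━━━━━┓━━━━━━━━━━━━━━━┓                 
dal                 ┃itor           ┃                 
────────────────────┨───────────────┨                 
────────────────┐   ┃00  7B 5b 04 59┃                 
ate Available   │ory┃10  91 c4 c4 c4┃                 
already exists. │wor┃20  91 3c 27 2c┃                 
  No   Cancel   │wor┃30  21 4a a8 db┃                 
────────────────┘og ┃40  03 03 03 a4┃                 
dling coordinates lo┃               ┃                 
━━━━━━━━━━━━━━━━━━━━┛               ┃                 
              ┃                     ┃                 
              ┃                     ┃                 
              ┃                     ┃                 
              ┃                     ┃                 
              ┃                     ┃                 


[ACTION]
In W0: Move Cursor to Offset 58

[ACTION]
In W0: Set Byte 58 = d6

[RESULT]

                                                      
                                                      
                                                      
                                                      
━━━━━━━━━━━━━━━━━━━━┓━━━━━━━━━━━━━━━┓                 
dal                 ┃itor           ┃                 
────────────────────┨───────────────┨                 
────────────────┐   ┃00  7b 5b 04 59┃                 
ate Available   │ory┃10  91 c4 c4 c4┃                 
already exists. │wor┃20  91 3c 27 2c┃                 
  No   Cancel   │wor┃30  21 4a a8 db┃                 
────────────────┘og ┃40  03 03 03 a4┃                 
dling coordinates lo┃               ┃                 
━━━━━━━━━━━━━━━━━━━━┛               ┃                 
              ┃                     ┃                 
              ┃                     ┃                 
              ┃                     ┃                 
              ┃                     ┃                 
              ┃                     ┃                 


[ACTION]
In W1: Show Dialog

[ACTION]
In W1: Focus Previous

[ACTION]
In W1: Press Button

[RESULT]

                                                      
                                                      
                                                      
                                                      
━━━━━━━━━━━━━━━━━━━━┓━━━━━━━━━━━━━━━┓                 
dal                 ┃itor           ┃                 
────────────────────┨───────────────┨                 
                    ┃00  7b 5b 04 59┃                 
onent handles memory┃10  91 c4 c4 c4┃                 
m coordinates networ┃20  91 3c 27 2c┃                 
ine processes networ┃30  21 4a a8 db┃                 
work implements log ┃40  03 03 03 a4┃                 
dling coordinates lo┃               ┃                 
━━━━━━━━━━━━━━━━━━━━┛               ┃                 
              ┃                     ┃                 
              ┃                     ┃                 
              ┃                     ┃                 
              ┃                     ┃                 
              ┃                     ┃                 
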